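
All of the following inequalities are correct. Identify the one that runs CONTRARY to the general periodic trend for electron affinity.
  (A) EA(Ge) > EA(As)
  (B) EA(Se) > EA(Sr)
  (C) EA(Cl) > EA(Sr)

(A)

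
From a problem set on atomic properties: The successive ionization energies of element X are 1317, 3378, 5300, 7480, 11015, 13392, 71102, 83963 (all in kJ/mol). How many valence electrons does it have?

6

Look for the largest jump between consecutive ionization energies: IE7/IE6 ≈ 5.3, far larger than any earlier ratio.
That jump marks the point where a core electron is being removed. So the atom has 6 valence electrons.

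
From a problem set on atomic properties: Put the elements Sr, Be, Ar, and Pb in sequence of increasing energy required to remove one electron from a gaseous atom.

Sr < Pb < Be < Ar

Be is in period 2, group 2; Ar is in period 3, group 18; Sr is in period 5, group 2; Pb is in period 6, group 14.
Removing the outermost electron gets harder across a period and easier down a group.
These span different periods and groups, so the two trends combine.
Pb > Sr: period and group pull opposite ways; the across-period shift dominates (716 vs 550 kJ/mol).
Be > Pb: the two effects oppose for this pair; the down-group effect wins (900 vs 716 kJ/mol).
Ar > Be: the two effects oppose for this pair; the across-period effect wins (1521 vs 900 kJ/mol).
For reference (kJ/mol): Be 900, Ar 1521, Sr 550, Pb 716.
So from lowest to highest: Sr < Pb < Be < Ar.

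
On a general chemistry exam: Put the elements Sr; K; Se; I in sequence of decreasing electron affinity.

Electron affinity generally becomes more exothermic across a period toward the halogens and less exothermic down a group.
These span different periods and groups, so the two trends combine.
K > Sr: period and group pull opposite ways; the down-group shift dominates (48 vs 5 kJ/mol).
Se > K: both are in period 4; the period trend gives Se the larger value.
I > Se: the two effects oppose for this pair; the across-period effect wins (295 vs 195 kJ/mol).
Approximate values (kJ/mol): K 48, Se 195, Sr 5, I 295.
So from highest to lowest: I > Se > K > Sr.

I, Se, K, Sr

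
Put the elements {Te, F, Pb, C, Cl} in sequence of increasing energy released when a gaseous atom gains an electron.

C is in period 2, group 14; F is in period 2, group 17; Cl is in period 3, group 17; Te is in period 5, group 16; Pb is in period 6, group 14.
EA tends to increase across a period and decrease down a group, though the pattern is less regular than for IE or radius.
These span different periods and groups, so the two trends combine.
C > Pb: they share group 14; the group trend gives C the larger value.
Te > C: the two effects oppose for this pair; the across-period effect wins (190 vs 122 kJ/mol).
F > Te: both effects reinforce here, so F is clearly the higher of the two.
Cl > F: this pair runs against the simple trend — see the exception note.
Note the exception: Cl has a higher electron affinity than F, contrary to the simple trend — F's small 2p subshell makes the incoming electron feel strong e⁻–e⁻ repulsion, so Cl actually releases more energy on gaining an electron.
For reference (kJ/mol): C 122, F 328, Cl 349, Te 190, Pb 35.
So from lowest to highest: Pb < C < Te < F < Cl.

Pb < C < Te < F < Cl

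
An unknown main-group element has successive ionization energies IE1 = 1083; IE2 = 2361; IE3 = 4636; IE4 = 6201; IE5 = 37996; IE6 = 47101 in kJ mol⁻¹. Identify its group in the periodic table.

Group 14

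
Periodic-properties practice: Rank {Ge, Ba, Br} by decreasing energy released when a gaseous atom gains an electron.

Br > Ge > Ba

Ge is in period 4, group 14; Br is in period 4, group 17; Ba is in period 6, group 2.
Atoms with high Z_eff and room in the valence shell (especially the halogens) have the most exothermic electron affinities.
These span different periods and groups, so the two trends combine.
Ge > Ba: both effects reinforce here, so Ge is clearly the higher of the two.
Br > Ge: both are in period 4; the period trend gives Br the larger value.
For reference (kJ/mol): Ge 119, Br 325, Ba 14.
So from highest to lowest: Br > Ge > Ba.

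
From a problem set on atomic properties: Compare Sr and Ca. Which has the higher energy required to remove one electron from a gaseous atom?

Ca is in period 4, group 2; Sr is in period 5, group 2.
First ionization energy rises across a period (greater Z_eff holds electrons more tightly) and falls down a group (valence electrons are farther from the nucleus).
All are in group 2, so first ionization energy increases up the group.
So Ca has the higher energy required to remove one electron from a gaseous atom (Ca > Sr).

Ca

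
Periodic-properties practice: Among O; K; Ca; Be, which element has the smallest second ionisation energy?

Consider each +1 ion: O⁺ still has 5 valence electrons; K⁺ is the bare [Ar] core; Ca⁺ still has 1 valence electron; Be⁺ still has 1 valence electron.
Usually core removal costs more than valence removal, but here the competition is close: a tightly held n=2 valence electron can cost more to remove than an n=3 core electron, so the actual values have to decide it.
Valence configurations: O⁺ [He]2s²2p³, Ca⁺ [Ar]4s¹, Be⁺ [He]2s¹.
Tabulated IE_2 (kJ/mol): O 3388, K 3052, Ca 1145, Be 1757.
Overall IE_2 order: Ca < Be < K < O.

Ca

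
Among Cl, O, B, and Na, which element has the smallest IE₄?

IE_4 is the cost of taking one more electron from the +3 cation: Cl³⁺ still has 4 valence electrons; O³⁺ still has 3 valence electrons; B³⁺ is the bare [He] core; Na³⁺ is already 2 electrons into the core.
Breaking into a closed-shell core is much more expensive than removing a leftover valence electron — Na and B have the largest IE_4 here.
Valence configurations: Cl³⁺ [Ne]3s²3p², O³⁺ [He]2s²2p¹.
Tabulated IE_4 (kJ/mol): Cl 5159, O 7469, B 25026, Na 9543.
Putting it together, IE_4: Cl < O < Na < B.

Cl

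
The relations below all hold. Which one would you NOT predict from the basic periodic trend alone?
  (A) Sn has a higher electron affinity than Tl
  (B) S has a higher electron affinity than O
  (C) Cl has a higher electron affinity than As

(B)

The general trend: electron affinity increases across a period and decreases down a group.
(A) Sn (period 5, group 14) vs Tl (period 6, group 13): the stated order agrees with the simple trend.
(B) S (period 3, group 16) vs O (period 2, group 16): the stated order contradicts the simple trend.
(C) Cl (period 3, group 17) vs As (period 4, group 15): the stated order agrees with the simple trend.
The exception is (B): the compact 2p subshell of O repels the added electron more than S's larger 3p does.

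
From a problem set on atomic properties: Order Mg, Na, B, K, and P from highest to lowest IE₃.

Mg > Na > K > B > P

IE_3 is the cost of taking one more electron from the +2 cation: Mg²⁺ is the bare [Ne] core; Na²⁺ is already 1 electron into the core; B²⁺ still has 1 valence electron; K²⁺ is already 1 electron into the core; P²⁺ still has 3 valence electrons.
Breaking into a closed-shell core is much more expensive than removing a leftover valence electron — K, Na and Mg have the largest IE_3 here.
Valence configurations: B²⁺ [He]2s¹, P²⁺ [Ne]3s²3p¹.
Tabulated IE_3 (kJ/mol): Mg 7733, Na 6910, B 3660, K 4420, P 2914.
So the third ionization energies run P < B < K < Na < Mg.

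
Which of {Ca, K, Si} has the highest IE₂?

K

After 1 electron has been removed, what remains? Ca⁺ still has 1 valence electron; K⁺ is the bare [Ar] core; Si⁺ still has 3 valence electrons.
Core electrons are held far more tightly than valence electrons, so K tops the IE_2 order.
Valence configurations: Ca⁺ [Ar]4s¹, Si⁺ [Ne]3s²3p¹.
Approximate IE_2 values (kJ/mol): Ca 1145, K 3052, Si 1577.
Hence IE_2: Ca < Si < K.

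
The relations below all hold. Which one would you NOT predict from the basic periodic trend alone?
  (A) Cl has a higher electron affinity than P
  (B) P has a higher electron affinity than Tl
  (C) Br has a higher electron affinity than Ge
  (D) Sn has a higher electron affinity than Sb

(D)

The general trend: electron affinity increases across a period and decreases down a group.
(A) Cl (period 3, group 17) vs P (period 3, group 15): the stated order agrees with the simple trend.
(B) P (period 3, group 15) vs Tl (period 6, group 13): the stated order agrees with the simple trend.
(C) Br (period 4, group 17) vs Ge (period 4, group 14): the stated order agrees with the simple trend.
(D) Sn (period 5, group 14) vs Sb (period 5, group 15): the stated order contradicts the simple trend.
The exception is (D): adding an electron to Sb's half-filled 5p³ is unfavourable, so Sn has the more exothermic EA.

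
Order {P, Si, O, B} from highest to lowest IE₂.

The second ionization energy removes an electron from the +1 ion. For each element: P⁺ still has 4 valence electrons; Si⁺ still has 3 valence electrons; O⁺ still has 5 valence electrons; B⁺ still has 2 valence electrons.
All are still removing valence electrons, so compare the +1 ions as you would atoms: IE_2 generally rises across a period (higher Z_eff) and falls down a group (larger shell), subject to the usual subshell exceptions.
Valence configurations: P⁺ [Ne]3s²3p², Si⁺ [Ne]3s²3p¹, O⁺ [He]2s²2p³, B⁺ [He]2s².
Tabulated IE_2 (kJ/mol): P 1907, Si 1577, O 3388, B 2427.
So the second ionization energies run Si < P < B < O.

O > B > P > Si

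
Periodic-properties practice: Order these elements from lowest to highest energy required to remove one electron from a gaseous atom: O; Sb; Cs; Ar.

Cs, Sb, O, Ar

O is in period 2, group 16; Ar is in period 3, group 18; Sb is in period 5, group 15; Cs is in period 6, group 1.
First ionization energy rises across a period (greater Z_eff holds electrons more tightly) and falls down a group (valence electrons are farther from the nucleus).
Here both period and group differ, so the two effects have to be weighed against each other.
Sb > Cs: relative to Cs, both the across-period and down-group shifts push Sb's first ionization energy up.
O > Sb: relative to Sb, both the across-period and down-group shifts push O's first ionization energy up.
Ar > O: the two effects oppose for this pair; the across-period effect wins (1521 vs 1314 kJ/mol).
For reference (kJ/mol): O 1314, Ar 1521, Sb 831, Cs 376.
So from lowest to highest: Cs < Sb < O < Ar.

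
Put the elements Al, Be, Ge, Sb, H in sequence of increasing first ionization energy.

Across a period the outer electron is held more tightly (higher IE₁); down a group it sits in a higher shell, more shielded, and comes off more easily.
These sit on a diagonal, where the across-period and down-group effects partly cancel.
Ge > Al: the two effects oppose for this pair; the across-period effect wins (762 vs 578 kJ/mol).
Sb > Ge: the two effects oppose for this pair; the across-period effect wins (831 vs 762 kJ/mol).
Be > Sb: period and group pull opposite ways; the down-group shift dominates (900 vs 831 kJ/mol).
H > Be: period and group pull opposite ways; the down-group shift dominates (1312 vs 900 kJ/mol).
For reference (kJ/mol): H 1312, Be 900, Al 578, Ge 762, Sb 831.
So from lowest to highest: Al < Ge < Sb < Be < H.

Al < Ge < Sb < Be < H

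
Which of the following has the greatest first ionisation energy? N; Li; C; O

Across a period the outer electron is held more tightly (higher IE₁); down a group it sits in a higher shell, more shielded, and comes off more easily.
All lie in period 2; the across-period trend (first ionization energy increases left to right) applies, with the exception below.
Note the exception: N has a higher first ionization energy than O, contrary to the simple trend — pairing an electron in O's 2p⁴ costs repulsion energy, so O ionizes more easily than half-filled N (2p³).
Approximate values (kJ/mol): Li 520, C 1086, N 1402, O 1314.
The greatest first ionisation energy among these belongs to N.

N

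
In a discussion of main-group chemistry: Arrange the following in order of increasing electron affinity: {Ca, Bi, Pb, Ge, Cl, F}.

Ca, Pb, Bi, Ge, F, Cl

F is in period 2, group 17; Cl is in period 3, group 17; Ca is in period 4, group 2; Ge is in period 4, group 14; Pb is in period 6, group 14; Bi is in period 6, group 15.
EA tends to increase across a period and decrease down a group, though the pattern is less regular than for IE or radius.
Neither a single period nor a single group — weigh both effects.
Pb > Ca: period and group pull opposite ways; the across-period shift dominates (35 vs 2 kJ/mol).
Bi > Pb: Bi lies to the right of Pb in period 6, so the across-period effect alone puts Bi higher.
Ge > Bi: period and group pull opposite ways; the down-group shift dominates (119 vs 91 kJ/mol).
F > Ge: relative to Ge, both the across-period and down-group shifts push F's electron affinity up.
Cl > F: this pair runs against the simple trend — see the exception note.
Note the exception: Cl has a higher electron affinity than F, contrary to the simple trend — F's small 2p subshell makes the incoming electron feel strong e⁻–e⁻ repulsion, so Cl actually releases more energy on gaining an electron.
For reference (kJ/mol): F 328, Cl 349, Ca 2, Ge 119, Pb 35, Bi 91.
So from lowest to highest: Ca < Pb < Bi < Ge < F < Cl.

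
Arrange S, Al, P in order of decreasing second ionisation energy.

S > P > Al

IE_2 is the cost of taking one more electron from the +1 cation: S⁺ still has 5 valence electrons; Al⁺ still has 2 valence electrons; P⁺ still has 4 valence electrons.
All are still removing valence electrons, so compare the +1 ions as you would atoms: IE_2 generally rises across a period (higher Z_eff) and falls down a group (larger shell), subject to the usual subshell exceptions.
Valence configurations: S⁺ [Ne]3s²3p³, Al⁺ [Ne]3s², P⁺ [Ne]3s²3p².
The numbers (kJ/mol): S 2252, Al 1817, P 1907.
Hence IE_2: Al < P < S.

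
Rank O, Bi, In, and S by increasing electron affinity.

O is in period 2, group 16; S is in period 3, group 16; In is in period 5, group 13; Bi is in period 6, group 15.
Electron affinity generally becomes more exothermic across a period toward the halogens and less exothermic down a group.
Neither a single period nor a single group — weigh both effects.
Bi > In: the two effects oppose for this pair; the across-period effect wins (91 vs 29 kJ/mol).
O > Bi: relative to Bi, both the across-period and down-group shifts push O's electron affinity up.
S > O: this pair runs against the simple trend — see the exception note.
Note the exception: S has a higher electron affinity than O, contrary to the simple trend — the compact 2p subshell of O repels the added electron more than S's larger 3p does.
For reference (kJ/mol): O 141, S 200, In 29, Bi 91.
So from lowest to highest: In < Bi < O < S.

In < Bi < O < S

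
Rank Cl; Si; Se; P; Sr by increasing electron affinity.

Si is in period 3, group 14; P is in period 3, group 15; Cl is in period 3, group 17; Se is in period 4, group 16; Sr is in period 5, group 2.
Atoms with high Z_eff and room in the valence shell (especially the halogens) have the most exothermic electron affinities.
Neither a single period nor a single group — weigh both effects.
P > Sr: relative to Sr, both the across-period and down-group shifts push P's electron affinity up.
Si > P: this pair runs against the simple trend — see the exception note.
Se > Si: period and group pull opposite ways; the across-period shift dominates (195 vs 134 kJ/mol).
Cl > Se: relative to Se, both the across-period and down-group shifts push Cl's electron affinity up.
Note the exception: Si has a higher electron affinity than P, contrary to the simple trend — adding an electron to P's half-filled 3p³ is unfavourable, so Si (3p²) has the more exothermic EA.
For reference (kJ/mol): Si 134, P 72, Cl 349, Se 195, Sr 5.
So from lowest to highest: Sr < P < Si < Se < Cl.

Sr < P < Si < Se < Cl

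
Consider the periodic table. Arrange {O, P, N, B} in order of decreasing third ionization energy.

O > N > B > P

IE_3 is the cost of taking one more electron from the +2 cation: O²⁺ still has 4 valence electrons; P²⁺ still has 3 valence electrons; N²⁺ still has 3 valence electrons; B²⁺ still has 1 valence electron.
All are still removing valence electrons, so compare the +2 ions as you would atoms: IE_3 generally rises across a period (higher Z_eff) and falls down a group (larger shell), subject to the usual subshell exceptions.
Valence configurations: O²⁺ [He]2s²2p², P²⁺ [Ne]3s²3p¹, N²⁺ [He]2s²2p¹, B²⁺ [He]2s¹.
Tabulated IE_3 (kJ/mol): O 5300, P 2914, N 4578, B 3660.
Overall IE_3 order: P < B < N < O.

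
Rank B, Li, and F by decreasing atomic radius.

Li is in period 2, group 1; B is in period 2, group 13; F is in period 2, group 17.
Atomic radius shrinks across a period as nuclear charge pulls the same shell inward, and grows down a group as new shells are added.
All lie in period 2, so atomic radius increases right to left.
So from largest to smallest: Li > B > F.

Li > B > F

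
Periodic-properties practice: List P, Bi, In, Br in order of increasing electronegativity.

In < Bi < P < Br

P is in period 3, group 15; Br is in period 4, group 17; In is in period 5, group 13; Bi is in period 6, group 15.
Smaller atoms with higher effective nuclear charge are more electronegative.
Here both period and group differ, so the two effects have to be weighed against each other.
Bi > In: period and group pull opposite ways; the across-period shift dominates (2.02 vs 1.78).
P > Bi: they share group 15; the group trend gives P the larger value.
Br > P: the two effects oppose for this pair; the across-period effect wins (2.96 vs 2.19).
For reference (Pauling): P 2.19, Br 2.96, In 1.78, Bi 2.02.
So from lowest to highest: In < Bi < P < Br.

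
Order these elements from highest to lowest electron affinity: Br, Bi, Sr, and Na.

Na is in period 3, group 1; Br is in period 4, group 17; Sr is in period 5, group 2; Bi is in period 6, group 15.
Atoms with high Z_eff and room in the valence shell (especially the halogens) have the most exothermic electron affinities.
These span different periods and groups, so the two trends combine.
Na > Sr: the two effects oppose for this pair; the down-group effect wins (53 vs 5 kJ/mol).
Bi > Na: period and group pull opposite ways; the across-period shift dominates (91 vs 53 kJ/mol).
Br > Bi: both effects reinforce here, so Br is clearly the higher of the two.
Tabulated electron affinity (kJ/mol): Na 53, Br 325, Sr 5, Bi 91.
So from highest to lowest: Br > Bi > Na > Sr.

Br > Bi > Na > Sr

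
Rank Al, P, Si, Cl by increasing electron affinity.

Al, P, Si, Cl

Electron affinity generally becomes more exothermic across a period toward the halogens and less exothermic down a group.
All lie in period 3; the across-period trend (electron affinity increases left to right) applies, with the exception below.
Note the exception: Si has a higher electron affinity than P, contrary to the simple trend — adding an electron to P's half-filled 3p³ is unfavourable, so Si (3p²) has the more exothermic EA.
Approximate values (kJ/mol): Al 42, Si 134, P 72, Cl 349.
So from lowest to highest: Al < P < Si < Cl.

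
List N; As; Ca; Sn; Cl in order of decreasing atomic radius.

Ca > Sn > As > Cl > N

Across a period the added protons contract the valence shell; down a group each new principal shell makes the atom larger.
Neither a single period nor a single group — weigh both effects.
Cl > N: the two effects oppose for this pair; the down-group effect wins (99 vs 71 pm).
As > Cl: relative to Cl, both the across-period and down-group shifts push As's atomic radius up.
Sn > As: both effects reinforce here, so Sn is clearly the larger of the two.
Ca > Sn: the two effects oppose for this pair; the across-period effect wins (171 vs 140 pm).
For reference (pm): N 71, Cl 99, Ca 171, As 121, Sn 140.
So from largest to smallest: Ca > Sn > As > Cl > N.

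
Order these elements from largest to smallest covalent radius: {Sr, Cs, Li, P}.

Li is in period 2, group 1; P is in period 3, group 15; Sr is in period 5, group 2; Cs is in period 6, group 1.
Atomic radius shrinks across a period as nuclear charge pulls the same shell inward, and grows down a group as new shells are added.
These span different periods and groups, so the two trends combine.
Li > P: the two effects oppose for this pair; the across-period effect wins (133 vs 111 pm).
Sr > Li: the two effects oppose for this pair; the down-group effect wins (185 vs 133 pm).
Cs > Sr: both effects reinforce here, so Cs is clearly the larger of the two.
For reference (pm): Li 133, P 111, Sr 185, Cs 232.
So from largest to smallest: Cs > Sr > Li > P.

Cs, Sr, Li, P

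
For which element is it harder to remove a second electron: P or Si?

IE_2 is the cost of taking one more electron from the +1 cation: P⁺ still has 4 valence electrons; Si⁺ still has 3 valence electrons.
All are still removing valence electrons, so compare the +1 ions as you would atoms: IE_2 generally rises across a period (higher Z_eff) and falls down a group (larger shell), subject to the usual subshell exceptions.
Valence configurations: P⁺ [Ne]3s²3p², Si⁺ [Ne]3s²3p¹.
The numbers (kJ/mol): P 1907, Si 1577.
Overall IE_2 order: Si < P.

P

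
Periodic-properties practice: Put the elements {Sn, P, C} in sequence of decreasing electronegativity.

C > P > Sn

Atoms toward the upper right of the periodic table pull bonding electrons most strongly.
Here both period and group differ, so the two effects have to be weighed against each other.
P > Sn: relative to Sn, both the across-period and down-group shifts push P's electronegativity up.
C > P: the two effects oppose for this pair; the down-group effect wins (2.55 vs 2.19).
Approximate values (Pauling): C 2.55, P 2.19, Sn 1.96.
So from highest to lowest: C > P > Sn.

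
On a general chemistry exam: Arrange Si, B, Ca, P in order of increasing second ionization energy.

Ca < Si < P < B

The second ionization energy removes an electron from the +1 ion. For each element: Si⁺ still has 3 valence electrons; B⁺ still has 2 valence electrons; Ca⁺ still has 1 valence electron; P⁺ still has 4 valence electrons.
All are still removing valence electrons, so compare the +1 ions as you would atoms: IE_2 generally rises across a period (higher Z_eff) and falls down a group (larger shell), subject to the usual subshell exceptions.
Valence configurations: Si⁺ [Ne]3s²3p¹, B⁺ [He]2s², Ca⁺ [Ar]4s¹, P⁺ [Ne]3s²3p².
The numbers (kJ/mol): Si 1577, B 2427, Ca 1145, P 1907.
Overall IE_2 order: Ca < Si < P < B.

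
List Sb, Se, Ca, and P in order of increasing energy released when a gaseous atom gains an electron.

Electron affinity generally becomes more exothermic across a period toward the halogens and less exothermic down a group.
Here both period and group differ, so the two effects have to be weighed against each other.
P > Ca: relative to Ca, both the across-period and down-group shifts push P's electron affinity up.
Sb > P: this pair runs against the simple trend — see the exception note.
Se > Sb: both effects reinforce here, so Se is clearly the higher of the two.
Note the exception: Sb has a higher electron affinity than P, contrary to the simple trend — both are half-filled np³, but the pairing/repulsion penalty for the added electron shrinks as the p orbitals become larger and more diffuse down the group, and for Sb that outweighs the weaker nuclear attraction.
For reference (kJ/mol): P 72, Ca 2, Se 195, Sb 103.
So from lowest to highest: Ca < P < Sb < Se.

Ca < P < Sb < Se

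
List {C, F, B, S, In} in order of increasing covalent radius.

Across a period the added protons contract the valence shell; down a group each new principal shell makes the atom larger.
Here both period and group differ, so the two effects have to be weighed against each other.
C > F: C lies to the left of F in period 2, so the across-period effect alone puts C larger.
B > C: B lies to the left of C in period 2, so the across-period effect alone puts B larger.
S > B: period and group pull opposite ways; the down-group shift dominates (103 vs 85 pm).
In > S: relative to S, both the across-period and down-group shifts push In's atomic radius up.
Approximate values (pm): B 85, C 75, F 64, S 103, In 142.
So from smallest to largest: F < C < B < S < In.

F < C < B < S < In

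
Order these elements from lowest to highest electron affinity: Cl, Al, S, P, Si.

Al < P < Si < S < Cl

Al is in period 3, group 13; Si is in period 3, group 14; P is in period 3, group 15; S is in period 3, group 16; Cl is in period 3, group 17.
Atoms with high Z_eff and room in the valence shell (especially the halogens) have the most exothermic electron affinities.
All lie in period 3; the across-period trend (electron affinity increases left to right) applies, with the exception below.
Note the exception: Si has a higher electron affinity than P, contrary to the simple trend — adding an electron to P's half-filled 3p³ is unfavourable, so Si (3p²) has the more exothermic EA.
Tabulated electron affinity (kJ/mol): Al 42, Si 134, P 72, S 200, Cl 349.
So from lowest to highest: Al < P < Si < S < Cl.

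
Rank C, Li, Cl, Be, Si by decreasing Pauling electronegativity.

Li is in period 2, group 1; Be is in period 2, group 2; C is in period 2, group 14; Si is in period 3, group 14; Cl is in period 3, group 17.
EN rises left→right (higher Z_eff, smaller atoms) and falls top→bottom (larger, more shielded atoms).
Neither a single period nor a single group — weigh both effects.
Be > Li: Be lies to the right of Li in period 2, so the across-period effect alone puts Be higher.
Si > Be: period and group pull opposite ways; the across-period shift dominates (1.90 vs 1.57).
C > Si: they share group 14; the group trend gives C the larger value.
Cl > C: the two effects oppose for this pair; the across-period effect wins (3.16 vs 2.55).
For reference (Pauling): Li 0.98, Be 1.57, C 2.55, Si 1.90, Cl 3.16.
So from highest to lowest: Cl > C > Si > Be > Li.

Cl > C > Si > Be > Li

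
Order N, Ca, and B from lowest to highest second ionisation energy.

Ca < B < N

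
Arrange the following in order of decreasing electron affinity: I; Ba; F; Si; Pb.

EA tends to increase across a period and decrease down a group, though the pattern is less regular than for IE or radius.
Neither a single period nor a single group — weigh both effects.
Pb > Ba: Pb lies to the right of Ba in period 6, so the across-period effect alone puts Pb higher.
Si > Pb: they share group 14; the group trend gives Si the larger value.
I > Si: period and group pull opposite ways; the across-period shift dominates (295 vs 134 kJ/mol).
F > I: F sits above I in group 17, so the down-group effect alone puts F higher.
For reference (kJ/mol): F 328, Si 134, I 295, Ba 14, Pb 35.
So from highest to lowest: F > I > Si > Pb > Ba.

F, I, Si, Pb, Ba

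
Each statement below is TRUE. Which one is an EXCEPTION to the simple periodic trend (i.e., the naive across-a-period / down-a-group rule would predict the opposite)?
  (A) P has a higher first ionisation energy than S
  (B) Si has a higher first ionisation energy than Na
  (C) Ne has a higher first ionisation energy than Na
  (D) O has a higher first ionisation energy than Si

(A)

The general trend: first ionisation energy increases across a period and decreases down a group.
(A) P (period 3, group 15) vs S (period 3, group 16): the stated order contradicts the simple trend.
(B) Si (period 3, group 14) vs Na (period 3, group 1): the stated order agrees with the simple trend.
(C) Ne (period 2, group 18) vs Na (period 3, group 1): the stated order agrees with the simple trend.
(D) O (period 2, group 16) vs Si (period 3, group 14): the stated order agrees with the simple trend.
The exception is (A): S (3p⁴) ionizes more easily than half-filled P (3p³) because the paired 3p electron in S is pushed out by e⁻–e⁻ repulsion.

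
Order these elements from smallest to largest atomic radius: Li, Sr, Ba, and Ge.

Moving right in a period, electrons are added to the same shell under a stronger nuclear pull, so atoms get smaller; moving down, a new shell is opened and atoms get larger.
Here both period and group differ, so the two effects have to be weighed against each other.
Li > Ge: the two effects oppose for this pair; the across-period effect wins (133 vs 121 pm).
Sr > Li: the two effects oppose for this pair; the down-group effect wins (185 vs 133 pm).
Ba > Sr: Ba sits below Sr in group 2, so the down-group effect alone puts Ba larger.
Tabulated atomic radius (pm): Li 133, Ge 121, Sr 185, Ba 196.
So from smallest to largest: Ge < Li < Sr < Ba.

Ge, Li, Sr, Ba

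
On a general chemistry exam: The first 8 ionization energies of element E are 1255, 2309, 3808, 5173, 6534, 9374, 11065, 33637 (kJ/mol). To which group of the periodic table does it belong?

Look for the largest jump between consecutive ionization energies: IE8/IE7 ≈ 3.0, far larger than any earlier ratio.
That jump marks the point where a core electron is being removed. So the atom has 7 valence electrons.
A main-group element with 7 valence electrons is in group 17.

Group 17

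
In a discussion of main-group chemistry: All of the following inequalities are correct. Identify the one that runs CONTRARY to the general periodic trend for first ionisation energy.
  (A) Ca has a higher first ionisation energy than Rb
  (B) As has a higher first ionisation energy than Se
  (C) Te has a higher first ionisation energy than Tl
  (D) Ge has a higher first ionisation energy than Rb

(B)

The general trend: first ionisation energy increases across a period and decreases down a group.
(A) Ca (period 4, group 2) vs Rb (period 5, group 1): the stated order agrees with the simple trend.
(B) As (period 4, group 15) vs Se (period 4, group 16): the stated order contradicts the simple trend.
(C) Te (period 5, group 16) vs Tl (period 6, group 13): the stated order agrees with the simple trend.
(D) Ge (period 4, group 14) vs Rb (period 5, group 1): the stated order agrees with the simple trend.
The exception is (B): Se (4p⁴) ionizes more easily than half-filled As (4p³).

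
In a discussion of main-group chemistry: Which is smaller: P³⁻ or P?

P

Forming P³⁻ adds 3 electrons to P. More electron–electron repulsion in the same shell, with unchanged nuclear charge, lets the cloud expand.
An anion is larger than its parent atom: P³⁻ > P.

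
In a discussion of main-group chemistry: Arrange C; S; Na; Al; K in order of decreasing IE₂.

Na, K, C, S, Al

Consider each +1 ion: C⁺ still has 3 valence electrons; S⁺ still has 5 valence electrons; Na⁺ is the bare [Ne] core; Al⁺ still has 2 valence electrons; K⁺ is the bare [Ar] core.
Pulling an electron out of a noble-gas core costs far more than removing a remaining valence electron, so K and Na sit at the high end of IE_2.
Valence configurations: C⁺ [He]2s²2p¹, S⁺ [Ne]3s²3p³, Al⁺ [Ne]3s².
Approximate IE_2 values (kJ/mol): C 2353, S 2252, Na 4562, Al 1817, K 3052.
Overall IE_2 order: Al < S < C < K < Na.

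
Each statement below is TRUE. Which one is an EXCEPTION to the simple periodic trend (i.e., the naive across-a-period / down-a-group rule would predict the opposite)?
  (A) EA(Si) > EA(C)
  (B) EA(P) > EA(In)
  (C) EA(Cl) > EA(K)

The general trend: electron affinity increases across a period and decreases down a group.
(A) Si (period 3, group 14) vs C (period 2, group 14): the stated order contradicts the simple trend.
(B) P (period 3, group 15) vs In (period 5, group 13): the stated order agrees with the simple trend.
(C) Cl (period 3, group 17) vs K (period 4, group 1): the stated order agrees with the simple trend.
The exception is (A): Si's larger, more diffuse 3p orbitals accept an added electron slightly more readily than C's compact 2p.

(A)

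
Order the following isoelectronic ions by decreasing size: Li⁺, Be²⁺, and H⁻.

All of these have 2 electrons, so size is governed by nuclear charge alone: the more protons, the stronger the pull on the same electron cloud, and the smaller the ion.
Nuclear charges: Be²⁺ (Z=4), Li⁺ (Z=3), H⁻ (Z=1).
Largest to smallest: H⁻ > Li⁺ > Be²⁺.

H⁻ > Li⁺ > Be²⁺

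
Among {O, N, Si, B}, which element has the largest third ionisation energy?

O

Consider each +2 ion: O²⁺ still has 4 valence electrons; N²⁺ still has 3 valence electrons; Si²⁺ still has 2 valence electrons; B²⁺ still has 1 valence electron.
All are still removing valence electrons, so compare the +2 ions as you would atoms: IE_3 generally rises across a period (higher Z_eff) and falls down a group (larger shell), subject to the usual subshell exceptions.
Valence configurations: O²⁺ [He]2s²2p², N²⁺ [He]2s²2p¹, Si²⁺ [Ne]3s², B²⁺ [He]2s¹.
The numbers (kJ/mol): O 5300, N 4578, Si 3232, B 3660.
So the third ionization energies run Si < B < N < O.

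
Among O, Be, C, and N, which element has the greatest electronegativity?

O

Be is in period 2, group 2; C is in period 2, group 14; N is in period 2, group 15; O is in period 2, group 16.
EN rises left→right (higher Z_eff, smaller atoms) and falls top→bottom (larger, more shielded atoms).
All lie in period 2, so electronegativity increases left to right.
The greatest electronegativity among these belongs to O.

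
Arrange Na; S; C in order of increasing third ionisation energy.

S < C < Na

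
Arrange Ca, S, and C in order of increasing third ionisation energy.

Consider each +2 ion: Ca²⁺ is the bare [Ar] core; S²⁺ still has 4 valence electrons; C²⁺ still has 2 valence electrons.
Core electrons are held far more tightly than valence electrons, so Ca tops the IE_3 order.
Valence configurations: S²⁺ [Ne]3s²3p², C²⁺ [He]2s².
Tabulated IE_3 (kJ/mol): Ca 4912, S 3357, C 4620.
So the third ionization energies run S < C < Ca.

S, C, Ca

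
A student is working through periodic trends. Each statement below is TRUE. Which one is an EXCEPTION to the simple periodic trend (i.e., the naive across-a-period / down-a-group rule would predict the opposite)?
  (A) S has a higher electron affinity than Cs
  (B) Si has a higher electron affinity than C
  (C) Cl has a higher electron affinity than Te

The general trend: electron affinity increases across a period and decreases down a group.
(A) S (period 3, group 16) vs Cs (period 6, group 1): the stated order agrees with the simple trend.
(B) Si (period 3, group 14) vs C (period 2, group 14): the stated order contradicts the simple trend.
(C) Cl (period 3, group 17) vs Te (period 5, group 16): the stated order agrees with the simple trend.
The exception is (B): Si's larger, more diffuse 3p orbitals accept an added electron slightly more readily than C's compact 2p.

(B)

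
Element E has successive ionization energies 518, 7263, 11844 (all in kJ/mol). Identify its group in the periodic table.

Group 1

Look for the largest jump between consecutive ionization energies: IE2/IE1 ≈ 14.0, far larger than any earlier ratio.
That jump marks the point where a core electron is being removed. So the atom has 1 valence electron.
A main-group element with 1 valence electron is in group 1.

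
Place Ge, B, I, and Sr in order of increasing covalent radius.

Moving right in a period, electrons are added to the same shell under a stronger nuclear pull, so atoms get smaller; moving down, a new shell is opened and atoms get larger.
Neither a single period nor a single group — weigh both effects.
Ge > B: period and group pull opposite ways; the down-group shift dominates (121 vs 85 pm).
I > Ge: period and group pull opposite ways; the down-group shift dominates (133 vs 121 pm).
Sr > I: Sr lies to the left of I in period 5, so the across-period effect alone puts Sr larger.
Tabulated atomic radius (pm): B 85, Ge 121, Sr 185, I 133.
So from smallest to largest: B < Ge < I < Sr.

B < Ge < I < Sr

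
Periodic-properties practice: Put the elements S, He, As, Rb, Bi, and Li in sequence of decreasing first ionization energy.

He is in period 1, group 18; Li is in period 2, group 1; S is in period 3, group 16; As is in period 4, group 15; Rb is in period 5, group 1; Bi is in period 6, group 15.
First ionization energy rises across a period (greater Z_eff holds electrons more tightly) and falls down a group (valence electrons are farther from the nucleus).
Neither a single period nor a single group — weigh both effects.
Li > Rb: they share group 1; the group trend gives Li the larger value.
Bi > Li: period and group pull opposite ways; the across-period shift dominates (703 vs 520 kJ/mol).
As > Bi: As sits above Bi in group 15, so the down-group effect alone puts As higher.
S > As: relative to As, both the across-period and down-group shifts push S's first ionization energy up.
He > S: both effects reinforce here, so He is clearly the higher of the two.
Approximate values (kJ/mol): He 2372, Li 520, S 1000, As 947, Rb 403, Bi 703.
So from highest to lowest: He > S > As > Bi > Li > Rb.

He > S > As > Bi > Li > Rb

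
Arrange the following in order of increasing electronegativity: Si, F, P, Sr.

Sr < Si < P < F

F is in period 2, group 17; Si is in period 3, group 14; P is in period 3, group 15; Sr is in period 5, group 2.
Atoms toward the upper right of the periodic table pull bonding electrons most strongly.
Here both period and group differ, so the two effects have to be weighed against each other.
Si > Sr: both effects reinforce here, so Si is clearly the higher of the two.
P > Si: both are in period 3; the period trend gives P the larger value.
F > P: relative to P, both the across-period and down-group shifts push F's electronegativity up.
For reference (Pauling): F 3.98, Si 1.90, P 2.19, Sr 0.95.
So from lowest to highest: Sr < Si < P < F.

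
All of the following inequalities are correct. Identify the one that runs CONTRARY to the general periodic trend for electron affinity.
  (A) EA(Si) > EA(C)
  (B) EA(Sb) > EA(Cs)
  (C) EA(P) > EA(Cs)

(A)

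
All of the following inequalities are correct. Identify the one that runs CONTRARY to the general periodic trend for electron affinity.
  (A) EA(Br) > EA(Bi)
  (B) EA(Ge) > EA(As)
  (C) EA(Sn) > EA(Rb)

The general trend: electron affinity increases across a period and decreases down a group.
(A) Br (period 4, group 17) vs Bi (period 6, group 15): the stated order agrees with the simple trend.
(B) Ge (period 4, group 14) vs As (period 4, group 15): the stated order contradicts the simple trend.
(C) Sn (period 5, group 14) vs Rb (period 5, group 1): the stated order agrees with the simple trend.
The exception is (B): adding an electron to As's half-filled 4p³ is unfavourable, so Ge (4p²) has the more exothermic EA.

(B)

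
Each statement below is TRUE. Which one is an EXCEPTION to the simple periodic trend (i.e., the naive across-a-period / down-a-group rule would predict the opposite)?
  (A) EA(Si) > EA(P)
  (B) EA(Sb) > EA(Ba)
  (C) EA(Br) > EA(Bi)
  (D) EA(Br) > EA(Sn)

The general trend: electron affinity increases across a period and decreases down a group.
(A) Si (period 3, group 14) vs P (period 3, group 15): the stated order contradicts the simple trend.
(B) Sb (period 5, group 15) vs Ba (period 6, group 2): the stated order agrees with the simple trend.
(C) Br (period 4, group 17) vs Bi (period 6, group 15): the stated order agrees with the simple trend.
(D) Br (period 4, group 17) vs Sn (period 5, group 14): the stated order agrees with the simple trend.
The exception is (A): adding an electron to P's half-filled 3p³ is unfavourable, so Si (3p²) has the more exothermic EA.

(A)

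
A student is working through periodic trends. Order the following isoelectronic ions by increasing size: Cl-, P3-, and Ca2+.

Ca2+, Cl-, P3-

All of these have 18 electrons, so size is governed by nuclear charge alone: the more protons, the stronger the pull on the same electron cloud, and the smaller the ion.
Nuclear charges: Ca2+ (Z=20), Cl- (Z=17), P3- (Z=15).
Smallest to largest: Ca2+ < Cl- < P3-.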